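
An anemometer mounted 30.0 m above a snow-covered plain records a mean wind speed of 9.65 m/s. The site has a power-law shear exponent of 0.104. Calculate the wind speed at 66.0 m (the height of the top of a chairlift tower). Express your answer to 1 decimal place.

10.5 m/s

Power-law profile: V₂ = V₁ · (z₂/z₁)^α
V₂ = 9.65 × (66.0/30.0)^0.104 = 9.65 × (2.2000)^0.104
    = 9.65 × 1.0855 = 10.4746 m/s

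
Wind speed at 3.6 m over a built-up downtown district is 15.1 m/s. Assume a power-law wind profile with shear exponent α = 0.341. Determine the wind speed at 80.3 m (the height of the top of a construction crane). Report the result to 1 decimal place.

Power-law profile: V₂ = V₁ · (z₂/z₁)^α
V₂ = 15.1 × (80.3/3.6)^0.341 = 15.1 × (22.3056)^0.341
    = 15.1 × 2.8828 = 43.5297 m/s

43.5 m/s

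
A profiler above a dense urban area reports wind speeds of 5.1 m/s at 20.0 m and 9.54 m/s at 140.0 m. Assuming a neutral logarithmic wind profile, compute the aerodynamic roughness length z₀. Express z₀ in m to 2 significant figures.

Log law: V(z) ∝ ln(z/z₀). With r = V₁/V₂ = 5.1/9.54 = 0.53459,
r · ln(z₂/z₀) = ln(z₁/z₀) ⇒ ln z₀ = (ln z₁ − r·ln z₂)/(1 − r)
ln z₀ = (2.99573 − 0.53459×4.94164) / 0.46541 = 0.7606
z₀ = exp(0.7606) = 2.139 m

z₀ ≈ 2.1 m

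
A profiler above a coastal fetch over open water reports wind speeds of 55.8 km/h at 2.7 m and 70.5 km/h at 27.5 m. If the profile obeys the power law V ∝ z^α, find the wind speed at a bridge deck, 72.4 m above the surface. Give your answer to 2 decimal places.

77.72 km/h

First find α: α = ln(V₂/V₁)/ln(z₂/z₁) = ln(70.5/55.8)/ln(27.5/2.7) = 0.23384/2.32093 = 0.1008
Extrapolate from 27.5 m to 72.4 m: V₃ = 70.5 × (72.4/27.5)^0.1008 = 70.5 × 1.1024 = 77.7223 km/h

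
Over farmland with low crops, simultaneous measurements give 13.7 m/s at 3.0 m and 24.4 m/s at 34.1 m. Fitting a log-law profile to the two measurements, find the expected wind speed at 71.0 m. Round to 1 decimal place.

Log law: V ∝ ln(z/z₀). From the pair, with r = V₁/V₂ = 0.56148,
ln z₀ = (ln z₁ − r·ln z₂)/(1 − r) = (1.0986 − 0.56148×3.5293)/0.43852 = -2.0136 → z₀ = 0.1335 m
V₃ = V₁ · ln(z₃/z₀)/ln(z₁/z₀) = 13.7 × 6.2763/3.1122 = 27.6284 m/s

27.6 m/s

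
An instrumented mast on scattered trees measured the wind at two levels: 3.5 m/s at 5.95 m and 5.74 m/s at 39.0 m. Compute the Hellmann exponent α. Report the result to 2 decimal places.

Power law: V₂/V₁ = (z₂/z₁)^α ⇒ α = ln(V₂/V₁) / ln(z₂/z₁)
α = ln(5.74/3.5) / ln(39.0/5.95) = ln(1.6400) / ln(6.5546)
  = 0.49470 / 1.88017 = 0.26311

α ≈ 0.26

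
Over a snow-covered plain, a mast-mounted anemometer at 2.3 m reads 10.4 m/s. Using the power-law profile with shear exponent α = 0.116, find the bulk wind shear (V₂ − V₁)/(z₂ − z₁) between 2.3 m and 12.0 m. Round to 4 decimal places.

0.2265 m/s/m

Power law: V₂ = V₁ · (z₂/z₁)^α = 10.4 × (5.2174)^0.116 = 12.5967 m/s
ΔV/Δz = (12.5967 − 10.4)/(12.0 − 2.3) = 2.1967/9.7000 = 0.22647 m/s/m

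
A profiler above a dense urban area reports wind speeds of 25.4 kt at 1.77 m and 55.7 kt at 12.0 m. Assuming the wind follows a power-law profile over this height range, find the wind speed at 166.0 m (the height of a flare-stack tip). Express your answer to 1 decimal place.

163.7 kt

First find α: α = ln(V₂/V₁)/ln(z₂/z₁) = ln(55.7/25.4)/ln(12.0/1.77) = 0.78523/1.91393 = 0.4103
Extrapolate from 12.0 m to 166.0 m: V₃ = 55.7 × (166.0/12.0)^0.4103 = 55.7 × 2.9383 = 163.6612 kt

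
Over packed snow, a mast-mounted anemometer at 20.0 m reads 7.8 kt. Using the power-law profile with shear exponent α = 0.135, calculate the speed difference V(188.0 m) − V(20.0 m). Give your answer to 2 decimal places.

Power law: V₂ = V₁ · (z₂/z₁)^α = 7.8 × (9.4000)^0.135 = 10.5552 kt
ΔV = 10.5552 − 7.8 = 2.7552 kt

2.76 kt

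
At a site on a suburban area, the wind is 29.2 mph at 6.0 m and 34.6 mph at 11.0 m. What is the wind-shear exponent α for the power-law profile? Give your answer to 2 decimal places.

Power law: V₂/V₁ = (z₂/z₁)^α ⇒ α = ln(V₂/V₁) / ln(z₂/z₁)
α = ln(34.6/29.2) / ln(11.0/6.0) = ln(1.1849) / ln(1.8333)
  = 0.16968 / 0.60614 = 0.27995

α ≈ 0.28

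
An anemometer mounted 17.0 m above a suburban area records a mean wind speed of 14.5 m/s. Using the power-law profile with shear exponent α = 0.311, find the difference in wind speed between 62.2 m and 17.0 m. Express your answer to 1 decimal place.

7.2 m/s

Power law: V₂ = V₁ · (z₂/z₁)^α = 14.5 × (3.6588)^0.311 = 21.7054 m/s
ΔV = 21.7054 − 14.5 = 7.2054 m/s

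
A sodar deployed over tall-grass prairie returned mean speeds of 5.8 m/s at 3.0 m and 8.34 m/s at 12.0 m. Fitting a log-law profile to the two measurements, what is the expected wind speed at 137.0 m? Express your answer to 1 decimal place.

Log law: V ∝ ln(z/z₀). From the pair, with r = V₁/V₂ = 0.69544,
ln z₀ = (ln z₁ − r·ln z₂)/(1 − r) = (1.0986 − 0.69544×2.4849)/0.30456 = -2.0669 → z₀ = 0.1266 m
V₃ = V₁ · ln(z₃/z₀)/ln(z₁/z₀) = 5.8 × 6.9869/3.1656 = 12.8016 m/s

12.8 m/s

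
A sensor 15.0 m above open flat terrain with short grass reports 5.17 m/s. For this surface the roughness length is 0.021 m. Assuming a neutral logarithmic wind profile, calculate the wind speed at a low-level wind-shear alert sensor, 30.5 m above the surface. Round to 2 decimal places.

5.73 m/s

Log law: V(z) ∝ ln(z/z₀), so V₂/V₁ = ln(z₂/z₀) / ln(z₁/z₀).
ln(30.5/0.021) = 7.2810, ln(15.0/0.021) = 6.5713
V₂ = 5.17 × 7.2810/6.5713 = 5.17 × 1.1080 = 5.7283 m/s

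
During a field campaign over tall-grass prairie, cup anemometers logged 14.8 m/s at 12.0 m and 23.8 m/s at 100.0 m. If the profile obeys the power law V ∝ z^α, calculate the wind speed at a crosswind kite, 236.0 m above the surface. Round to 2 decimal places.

First find α: α = ln(V₂/V₁)/ln(z₂/z₁) = ln(23.8/14.8)/ln(100.0/12.0) = 0.47506/2.12026 = 0.2241
Extrapolate from 100.0 m to 236.0 m: V₃ = 23.8 × (236.0/100.0)^0.2241 = 23.8 × 1.2121 = 28.8490 m/s

28.85 m/s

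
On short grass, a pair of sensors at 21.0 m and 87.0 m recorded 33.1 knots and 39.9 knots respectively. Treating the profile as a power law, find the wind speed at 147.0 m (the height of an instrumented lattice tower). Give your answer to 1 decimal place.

First find α: α = ln(V₂/V₁)/ln(z₂/z₁) = ln(39.9/33.1)/ln(87.0/21.0) = 0.18684/1.42139 = 0.1315
Extrapolate from 87.0 m to 147.0 m: V₃ = 39.9 × (147.0/87.0)^0.1315 = 39.9 × 1.0714 = 42.7481 knots

42.7 knots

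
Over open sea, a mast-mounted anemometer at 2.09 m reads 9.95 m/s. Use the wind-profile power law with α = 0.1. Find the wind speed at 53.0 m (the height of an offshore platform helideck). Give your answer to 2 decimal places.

Power-law profile: V₂ = V₁ · (z₂/z₁)^α
V₂ = 9.95 × (53.0/2.09)^0.1 = 9.95 × (25.3589)^0.1
    = 9.95 × 1.3817 = 13.7479 m/s

13.75 m/s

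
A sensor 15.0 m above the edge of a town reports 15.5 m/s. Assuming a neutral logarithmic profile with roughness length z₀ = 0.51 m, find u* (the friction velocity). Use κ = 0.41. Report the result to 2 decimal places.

Log law: V(z) = (u*/κ) · ln(z/z₀) ⇒ u* = κ · V / ln(z/z₀)
u* = 0.41 × 15.5 / ln(15.0/0.51) = 0.41 × 15.5 / 3.3814
   = 6.3550 / 3.3814 = 1.8794 m/s

u* ≈ 1.88 m/s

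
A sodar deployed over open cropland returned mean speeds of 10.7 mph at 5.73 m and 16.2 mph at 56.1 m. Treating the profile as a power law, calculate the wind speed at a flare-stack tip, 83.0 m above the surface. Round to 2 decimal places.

First find α: α = ln(V₂/V₁)/ln(z₂/z₁) = ln(16.2/10.7)/ln(56.1/5.73) = 0.41477/2.28142 = 0.1818
Extrapolate from 56.1 m to 83.0 m: V₃ = 16.2 × (83.0/56.1)^0.1818 = 16.2 × 1.0738 = 17.3957 mph

17.40 mph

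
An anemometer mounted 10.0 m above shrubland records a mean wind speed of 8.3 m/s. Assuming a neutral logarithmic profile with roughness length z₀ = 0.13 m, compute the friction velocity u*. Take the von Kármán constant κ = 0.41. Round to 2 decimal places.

Log law: V(z) = (u*/κ) · ln(z/z₀) ⇒ u* = κ · V / ln(z/z₀)
u* = 0.41 × 8.3 / ln(10.0/0.13) = 0.41 × 8.3 / 4.3428
   = 3.4030 / 4.3428 = 0.7836 m/s

u* ≈ 0.78 m/s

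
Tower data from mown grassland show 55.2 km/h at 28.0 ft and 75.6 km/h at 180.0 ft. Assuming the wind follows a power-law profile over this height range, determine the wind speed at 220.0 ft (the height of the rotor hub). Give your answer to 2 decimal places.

78.21 km/h

First find α: α = ln(V₂/V₁)/ln(z₂/z₁) = ln(75.6/55.2)/ln(180.0/28.0) = 0.31449/1.86075 = 0.1690
Extrapolate from 180.0 ft to 220.0 ft: V₃ = 75.6 × (220.0/180.0)^0.1690 = 75.6 × 1.0345 = 78.2080 km/h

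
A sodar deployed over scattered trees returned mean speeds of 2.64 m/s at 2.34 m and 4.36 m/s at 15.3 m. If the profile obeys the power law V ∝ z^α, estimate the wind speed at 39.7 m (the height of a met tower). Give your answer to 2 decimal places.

First find α: α = ln(V₂/V₁)/ln(z₂/z₁) = ln(4.36/2.64)/ln(15.3/2.34) = 0.50169/1.87770 = 0.2672
Extrapolate from 15.3 m to 39.7 m: V₃ = 4.36 × (39.7/15.3)^0.2672 = 4.36 × 1.2902 = 5.6251 m/s

5.63 m/s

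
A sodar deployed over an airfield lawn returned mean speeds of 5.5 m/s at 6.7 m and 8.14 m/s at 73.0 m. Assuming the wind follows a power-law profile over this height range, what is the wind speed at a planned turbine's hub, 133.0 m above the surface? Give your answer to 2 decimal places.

8.98 m/s

First find α: α = ln(V₂/V₁)/ln(z₂/z₁) = ln(8.14/5.5)/ln(73.0/6.7) = 0.39204/2.38835 = 0.1641
Extrapolate from 73.0 m to 133.0 m: V₃ = 8.14 × (133.0/73.0)^0.1641 = 8.14 × 1.1035 = 8.9823 m/s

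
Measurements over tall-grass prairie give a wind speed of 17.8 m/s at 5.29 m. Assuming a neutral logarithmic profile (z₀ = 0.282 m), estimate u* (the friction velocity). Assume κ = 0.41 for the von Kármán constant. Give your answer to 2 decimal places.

Log law: V(z) = (u*/κ) · ln(z/z₀) ⇒ u* = κ · V / ln(z/z₀)
u* = 0.41 × 17.8 / ln(5.29/0.282) = 0.41 × 17.8 / 2.9317
   = 7.2980 / 2.9317 = 2.4894 m/s

u* ≈ 2.49 m/s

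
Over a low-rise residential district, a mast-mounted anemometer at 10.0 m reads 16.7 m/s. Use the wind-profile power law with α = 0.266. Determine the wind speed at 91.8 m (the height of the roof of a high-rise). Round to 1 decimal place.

Power-law profile: V₂ = V₁ · (z₂/z₁)^α
V₂ = 16.7 × (91.8/10.0)^0.266 = 16.7 × (9.1800)^0.266
    = 16.7 × 1.8035 = 30.1185 m/s

30.1 m/s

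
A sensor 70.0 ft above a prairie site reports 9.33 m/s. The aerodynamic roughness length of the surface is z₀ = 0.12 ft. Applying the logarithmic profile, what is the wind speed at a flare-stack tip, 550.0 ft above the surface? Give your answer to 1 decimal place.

12.3 m/s

Log law: V(z) ∝ ln(z/z₀), so V₂/V₁ = ln(z₂/z₀) / ln(z₁/z₀).
ln(550.0/0.12) = 8.4302, ln(70.0/0.12) = 6.3688
V₂ = 9.33 × 8.4302/6.3688 = 9.33 × 1.3237 = 12.3499 m/s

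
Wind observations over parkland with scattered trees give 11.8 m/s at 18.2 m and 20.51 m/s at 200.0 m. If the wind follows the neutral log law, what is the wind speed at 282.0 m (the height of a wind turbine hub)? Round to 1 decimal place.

21.8 m/s

Log law: V ∝ ln(z/z₀). From the pair, with r = V₁/V₂ = 0.57533,
ln z₀ = (ln z₁ − r·ln z₂)/(1 − r) = (2.9014 − 0.57533×5.2983)/0.42467 = -0.3458 → z₀ = 0.7076 m
V₃ = V₁ · ln(z₃/z₀)/ln(z₁/z₀) = 11.8 × 5.9877/3.2472 = 21.7586 m/s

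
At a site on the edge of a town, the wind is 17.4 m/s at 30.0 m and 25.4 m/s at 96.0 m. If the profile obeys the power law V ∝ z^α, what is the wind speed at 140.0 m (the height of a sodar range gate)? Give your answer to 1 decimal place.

First find α: α = ln(V₂/V₁)/ln(z₂/z₁) = ln(25.4/17.4)/ln(96.0/30.0) = 0.37828/1.16315 = 0.3252
Extrapolate from 96.0 m to 140.0 m: V₃ = 25.4 × (140.0/96.0)^0.3252 = 25.4 × 1.1305 = 28.7159 m/s

28.7 m/s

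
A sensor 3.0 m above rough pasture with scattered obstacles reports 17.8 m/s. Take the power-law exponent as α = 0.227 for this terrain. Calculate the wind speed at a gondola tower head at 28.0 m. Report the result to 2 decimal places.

29.55 m/s

Power-law profile: V₂ = V₁ · (z₂/z₁)^α
V₂ = 17.8 × (28.0/3.0)^0.227 = 17.8 × (9.3333)^0.227
    = 17.8 × 1.6603 = 29.5541 m/s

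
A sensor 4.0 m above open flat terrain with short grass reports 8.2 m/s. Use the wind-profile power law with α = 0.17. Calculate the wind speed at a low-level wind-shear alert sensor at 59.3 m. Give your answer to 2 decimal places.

Power-law profile: V₂ = V₁ · (z₂/z₁)^α
V₂ = 8.2 × (59.3/4.0)^0.17 = 8.2 × (14.8250)^0.17
    = 8.2 × 1.5815 = 12.9683 m/s

12.97 m/s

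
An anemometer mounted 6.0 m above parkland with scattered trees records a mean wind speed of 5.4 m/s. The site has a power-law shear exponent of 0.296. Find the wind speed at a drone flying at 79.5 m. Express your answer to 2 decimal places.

11.60 m/s

Power-law profile: V₂ = V₁ · (z₂/z₁)^α
V₂ = 5.4 × (79.5/6.0)^0.296 = 5.4 × (13.2500)^0.296
    = 5.4 × 2.1487 = 11.6030 m/s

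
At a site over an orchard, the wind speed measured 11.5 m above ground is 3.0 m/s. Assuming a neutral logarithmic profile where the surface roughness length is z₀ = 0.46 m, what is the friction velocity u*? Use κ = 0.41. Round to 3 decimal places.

u* ≈ 0.382 m/s

Log law: V(z) = (u*/κ) · ln(z/z₀) ⇒ u* = κ · V / ln(z/z₀)
u* = 0.41 × 3.0 / ln(11.5/0.46) = 0.41 × 3.0 / 3.2189
   = 1.2300 / 3.2189 = 0.3821 m/s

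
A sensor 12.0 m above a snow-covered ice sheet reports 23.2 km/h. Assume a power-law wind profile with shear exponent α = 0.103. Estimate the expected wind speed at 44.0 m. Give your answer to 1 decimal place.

Power-law profile: V₂ = V₁ · (z₂/z₁)^α
V₂ = 23.2 × (44.0/12.0)^0.103 = 23.2 × (3.6667)^0.103
    = 23.2 × 1.1432 = 26.5221 km/h

26.5 km/h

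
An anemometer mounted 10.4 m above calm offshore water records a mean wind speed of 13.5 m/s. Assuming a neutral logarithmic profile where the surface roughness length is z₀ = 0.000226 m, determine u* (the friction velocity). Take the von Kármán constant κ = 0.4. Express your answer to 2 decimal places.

u* ≈ 0.50 m/s

Log law: V(z) = (u*/κ) · ln(z/z₀) ⇒ u* = κ · V / ln(z/z₀)
u* = 0.4 × 13.5 / ln(10.4/0.000226) = 0.4 × 13.5 / 10.7368
   = 5.4000 / 10.7368 = 0.5029 m/s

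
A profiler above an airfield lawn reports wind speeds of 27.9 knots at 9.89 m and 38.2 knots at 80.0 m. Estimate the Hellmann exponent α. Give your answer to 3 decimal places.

Power law: V₂/V₁ = (z₂/z₁)^α ⇒ α = ln(V₂/V₁) / ln(z₂/z₁)
α = ln(38.2/27.9) / ln(80.0/9.89) = ln(1.3692) / ln(8.0890)
  = 0.31421 / 2.09050 = 0.15030

α ≈ 0.150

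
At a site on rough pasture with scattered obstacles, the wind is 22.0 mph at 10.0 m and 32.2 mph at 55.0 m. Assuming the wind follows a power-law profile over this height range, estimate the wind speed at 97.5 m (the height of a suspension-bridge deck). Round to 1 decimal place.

First find α: α = ln(V₂/V₁)/ln(z₂/z₁) = ln(32.2/22.0)/ln(55.0/10.0) = 0.38092/1.70475 = 0.2234
Extrapolate from 55.0 m to 97.5 m: V₃ = 32.2 × (97.5/55.0)^0.2234 = 32.2 × 1.1365 = 36.5944 mph

36.6 mph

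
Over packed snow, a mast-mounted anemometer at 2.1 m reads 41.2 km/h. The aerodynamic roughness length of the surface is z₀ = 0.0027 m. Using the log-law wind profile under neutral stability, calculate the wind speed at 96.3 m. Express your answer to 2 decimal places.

Log law: V(z) ∝ ln(z/z₀), so V₂/V₁ = ln(z₂/z₀) / ln(z₁/z₀).
ln(96.3/0.0027) = 10.4820, ln(2.1/0.0027) = 6.6564
V₂ = 41.2 × 10.4820/6.6564 = 41.2 × 1.5747 = 64.8781 km/h

64.88 km/h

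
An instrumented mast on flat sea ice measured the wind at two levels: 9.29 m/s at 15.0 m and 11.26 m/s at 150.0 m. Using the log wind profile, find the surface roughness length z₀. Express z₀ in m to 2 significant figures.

z₀ ≈ 0.00029 m

Log law: V(z) ∝ ln(z/z₀). With r = V₁/V₂ = 9.29/11.26 = 0.82504,
r · ln(z₂/z₀) = ln(z₁/z₀) ⇒ ln z₀ = (ln z₁ − r·ln z₂)/(1 − r)
ln z₀ = (2.70805 − 0.82504×5.01064) / 0.17496 = -8.1503
z₀ = exp(-8.1503) = 0.0002886 m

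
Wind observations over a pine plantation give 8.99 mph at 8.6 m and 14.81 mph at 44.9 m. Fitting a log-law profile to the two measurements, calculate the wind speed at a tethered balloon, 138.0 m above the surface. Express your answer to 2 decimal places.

18.76 mph

Log law: V ∝ ln(z/z₀). From the pair, with r = V₁/V₂ = 0.60702,
ln z₀ = (ln z₁ − r·ln z₂)/(1 − r) = (2.1518 − 0.60702×3.8044)/0.39298 = -0.4011 → z₀ = 0.6696 m
V₃ = V₁ · ln(z₃/z₀)/ln(z₁/z₀) = 8.99 × 5.3283/2.5528 = 18.7641 mph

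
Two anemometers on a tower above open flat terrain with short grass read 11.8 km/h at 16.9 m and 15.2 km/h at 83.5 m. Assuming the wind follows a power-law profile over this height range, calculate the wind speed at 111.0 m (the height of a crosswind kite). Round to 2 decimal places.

First find α: α = ln(V₂/V₁)/ln(z₂/z₁) = ln(15.2/11.8)/ln(83.5/16.9) = 0.25320/1.59753 = 0.1585
Extrapolate from 83.5 m to 111.0 m: V₃ = 15.2 × (111.0/83.5)^0.1585 = 15.2 × 1.0462 = 15.9015 km/h

15.90 km/h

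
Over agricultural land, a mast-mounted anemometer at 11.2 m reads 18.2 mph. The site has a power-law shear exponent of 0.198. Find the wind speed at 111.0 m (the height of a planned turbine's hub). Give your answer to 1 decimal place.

28.7 mph

Power-law profile: V₂ = V₁ · (z₂/z₁)^α
V₂ = 18.2 × (111.0/11.2)^0.198 = 18.2 × (9.9107)^0.198
    = 18.2 × 1.5748 = 28.6616 mph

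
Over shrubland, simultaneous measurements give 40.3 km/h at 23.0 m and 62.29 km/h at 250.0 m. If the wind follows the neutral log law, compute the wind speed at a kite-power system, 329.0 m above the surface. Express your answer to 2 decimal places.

64.82 km/h

Log law: V ∝ ln(z/z₀). From the pair, with r = V₁/V₂ = 0.64697,
ln z₀ = (ln z₁ − r·ln z₂)/(1 − r) = (3.1355 − 0.64697×5.5215)/0.35303 = -1.2372 → z₀ = 0.2902 m
V₃ = V₁ · ln(z₃/z₀)/ln(z₁/z₀) = 40.3 × 7.0332/4.3726 = 64.8208 km/h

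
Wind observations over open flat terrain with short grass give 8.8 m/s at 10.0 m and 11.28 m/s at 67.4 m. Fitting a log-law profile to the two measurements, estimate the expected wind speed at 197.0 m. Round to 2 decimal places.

Log law: V ∝ ln(z/z₀). From the pair, with r = V₁/V₂ = 0.78014,
ln z₀ = (ln z₁ − r·ln z₂)/(1 − r) = (2.3026 − 0.78014×4.2106)/0.21986 = -4.4680 → z₀ = 0.01147 m
V₃ = V₁ · ln(z₃/z₀)/ln(z₁/z₀) = 8.8 × 9.7512/6.7705 = 12.6741 m/s

12.67 m/s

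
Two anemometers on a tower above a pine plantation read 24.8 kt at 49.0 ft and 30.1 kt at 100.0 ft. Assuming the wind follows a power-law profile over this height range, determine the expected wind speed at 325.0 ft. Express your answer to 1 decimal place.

First find α: α = ln(V₂/V₁)/ln(z₂/z₁) = ln(30.1/24.8)/ln(100.0/49.0) = 0.19368/0.71335 = 0.2715
Extrapolate from 100.0 ft to 325.0 ft: V₃ = 30.1 × (325.0/100.0)^0.2715 = 30.1 × 1.3772 = 41.4522 kt

41.5 kt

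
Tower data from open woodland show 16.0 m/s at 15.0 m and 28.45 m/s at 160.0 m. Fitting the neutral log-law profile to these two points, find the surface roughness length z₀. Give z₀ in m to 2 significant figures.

Log law: V(z) ∝ ln(z/z₀). With r = V₁/V₂ = 16.0/28.45 = 0.56239,
r · ln(z₂/z₀) = ln(z₁/z₀) ⇒ ln z₀ = (ln z₁ − r·ln z₂)/(1 − r)
ln z₀ = (2.70805 − 0.56239×5.07517) / 0.43761 = -0.3340
z₀ = exp(-0.3340) = 0.7160 m

z₀ ≈ 0.72 m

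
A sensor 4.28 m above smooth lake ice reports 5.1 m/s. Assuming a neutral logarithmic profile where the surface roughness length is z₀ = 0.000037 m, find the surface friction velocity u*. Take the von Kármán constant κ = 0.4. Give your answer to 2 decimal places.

u* ≈ 0.17 m/s

Log law: V(z) = (u*/κ) · ln(z/z₀) ⇒ u* = κ · V / ln(z/z₀)
u* = 0.4 × 5.1 / ln(4.28/0.000037) = 0.4 × 5.1 / 11.6585
   = 2.0400 / 11.6585 = 0.1750 m/s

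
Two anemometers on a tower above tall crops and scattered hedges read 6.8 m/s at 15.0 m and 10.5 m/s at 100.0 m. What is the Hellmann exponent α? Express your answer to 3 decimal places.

Power law: V₂/V₁ = (z₂/z₁)^α ⇒ α = ln(V₂/V₁) / ln(z₂/z₁)
α = ln(10.5/6.8) / ln(100.0/15.0) = ln(1.5441) / ln(6.6667)
  = 0.43445 / 1.89712 = 0.22901

α ≈ 0.229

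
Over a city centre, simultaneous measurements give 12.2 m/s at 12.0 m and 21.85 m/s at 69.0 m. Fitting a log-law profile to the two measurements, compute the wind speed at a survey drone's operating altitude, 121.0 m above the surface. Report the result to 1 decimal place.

24.9 m/s

Log law: V ∝ ln(z/z₀). From the pair, with r = V₁/V₂ = 0.55835,
ln z₀ = (ln z₁ − r·ln z₂)/(1 − r) = (2.4849 − 0.55835×4.2341)/0.44165 = 0.2735 → z₀ = 1.315 m
V₃ = V₁ · ln(z₃/z₀)/ln(z₁/z₀) = 12.2 × 4.5223/2.2114 = 24.9487 m/s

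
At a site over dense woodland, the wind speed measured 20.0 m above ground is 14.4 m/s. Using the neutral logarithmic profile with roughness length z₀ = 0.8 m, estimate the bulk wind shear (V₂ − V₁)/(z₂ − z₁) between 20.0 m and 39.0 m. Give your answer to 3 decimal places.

Log law: V₂ = V₁ · ln(z₂/z₀)/ln(z₁/z₀) = 14.4 × 3.8867/3.2189 = 17.3876 m/s
ΔV/Δz = (17.3876 − 14.4)/(39.0 − 20.0) = 2.9876/19.0000 = 0.15724 m/s/m

0.157 m/s/m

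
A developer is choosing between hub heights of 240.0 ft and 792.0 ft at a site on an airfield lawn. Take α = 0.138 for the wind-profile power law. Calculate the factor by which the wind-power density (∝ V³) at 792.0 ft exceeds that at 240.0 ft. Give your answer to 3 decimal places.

1.639

Speed ratio: V_B/V_A = (z_B/z_A)^α = (792.0/240.0)^0.138 = (3.3000)^0.138 = 1.17911
Power-density ratio: P_B/P_A = (V_B/V_A)³ = (1.17911)³ = 1.63932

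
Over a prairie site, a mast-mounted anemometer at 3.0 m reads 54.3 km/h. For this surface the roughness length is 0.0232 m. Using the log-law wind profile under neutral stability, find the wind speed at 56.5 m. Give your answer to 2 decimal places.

87.08 km/h

Log law: V(z) ∝ ln(z/z₀), so V₂/V₁ = ln(z₂/z₀) / ln(z₁/z₀).
ln(56.5/0.0232) = 7.7978, ln(3.0/0.0232) = 4.8622
V₂ = 54.3 × 7.7978/4.8622 = 54.3 × 1.6038 = 87.0844 km/h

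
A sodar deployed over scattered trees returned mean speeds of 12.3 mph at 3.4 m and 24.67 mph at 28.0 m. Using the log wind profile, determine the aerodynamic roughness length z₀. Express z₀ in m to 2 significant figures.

z₀ ≈ 0.42 m

Log law: V(z) ∝ ln(z/z₀). With r = V₁/V₂ = 12.3/24.67 = 0.49858,
r · ln(z₂/z₀) = ln(z₁/z₀) ⇒ ln z₀ = (ln z₁ − r·ln z₂)/(1 − r)
ln z₀ = (1.22378 − 0.49858×3.33220) / 0.50142 = -0.8727
z₀ = exp(-0.8727) = 0.4178 m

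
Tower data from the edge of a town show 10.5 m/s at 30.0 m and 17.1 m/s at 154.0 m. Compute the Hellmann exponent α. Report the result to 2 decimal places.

α ≈ 0.30

Power law: V₂/V₁ = (z₂/z₁)^α ⇒ α = ln(V₂/V₁) / ln(z₂/z₁)
α = ln(17.1/10.5) / ln(154.0/30.0) = ln(1.6286) / ln(5.1333)
  = 0.48770 / 1.63576 = 0.29815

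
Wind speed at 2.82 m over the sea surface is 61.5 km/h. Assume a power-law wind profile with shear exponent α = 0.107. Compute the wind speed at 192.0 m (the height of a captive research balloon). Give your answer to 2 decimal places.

Power-law profile: V₂ = V₁ · (z₂/z₁)^α
V₂ = 61.5 × (192.0/2.82)^0.107 = 61.5 × (68.0851)^0.107
    = 61.5 × 1.5709 = 96.6077 km/h

96.61 km/h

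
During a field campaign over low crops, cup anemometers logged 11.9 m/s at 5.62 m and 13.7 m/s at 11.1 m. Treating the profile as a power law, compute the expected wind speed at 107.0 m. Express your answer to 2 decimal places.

First find α: α = ln(V₂/V₁)/ln(z₂/z₁) = ln(13.7/11.9)/ln(11.1/5.62) = 0.14086/0.68061 = 0.2070
Extrapolate from 11.1 m to 107.0 m: V₃ = 13.7 × (107.0/11.1)^0.2070 = 13.7 × 1.5983 = 21.8967 m/s

21.90 m/s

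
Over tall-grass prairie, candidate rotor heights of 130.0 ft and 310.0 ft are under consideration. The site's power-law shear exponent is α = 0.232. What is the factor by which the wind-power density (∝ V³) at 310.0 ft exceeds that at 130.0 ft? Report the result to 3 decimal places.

Speed ratio: V_B/V_A = (z_B/z_A)^α = (310.0/130.0)^0.232 = (2.3846)^0.232 = 1.22338
Power-density ratio: P_B/P_A = (V_B/V_A)³ = (1.22338)³ = 1.83098

1.831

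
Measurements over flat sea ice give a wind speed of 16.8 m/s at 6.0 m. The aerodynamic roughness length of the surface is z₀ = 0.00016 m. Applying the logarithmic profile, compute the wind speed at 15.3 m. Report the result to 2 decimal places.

Log law: V(z) ∝ ln(z/z₀), so V₂/V₁ = ln(z₂/z₀) / ln(z₁/z₀).
ln(15.3/0.00016) = 11.4682, ln(6.0/0.00016) = 10.5321
V₂ = 16.8 × 11.4682/10.5321 = 16.8 × 1.0889 = 18.2932 m/s

18.29 m/s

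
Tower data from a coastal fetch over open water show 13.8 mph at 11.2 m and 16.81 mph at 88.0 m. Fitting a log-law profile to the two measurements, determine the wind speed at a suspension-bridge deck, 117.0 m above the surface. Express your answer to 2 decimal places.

Log law: V ∝ ln(z/z₀). From the pair, with r = V₁/V₂ = 0.82094,
ln z₀ = (ln z₁ − r·ln z₂)/(1 − r) = (2.4159 − 0.82094×4.4773)/0.17906 = -7.0351 → z₀ = 0.0008804 m
V₃ = V₁ · ln(z₃/z₀)/ln(z₁/z₀) = 13.8 × 11.7973/9.4510 = 17.2259 mph

17.23 mph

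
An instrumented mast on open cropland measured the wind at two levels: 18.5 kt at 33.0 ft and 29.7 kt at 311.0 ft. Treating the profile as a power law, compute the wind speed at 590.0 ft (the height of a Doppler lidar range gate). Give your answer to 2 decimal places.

First find α: α = ln(V₂/V₁)/ln(z₂/z₁) = ln(29.7/18.5)/ln(311.0/33.0) = 0.47338/2.24329 = 0.2110
Extrapolate from 311.0 ft to 590.0 ft: V₃ = 29.7 × (590.0/311.0)^0.2110 = 29.7 × 1.1447 = 33.9969 kt

34.00 kt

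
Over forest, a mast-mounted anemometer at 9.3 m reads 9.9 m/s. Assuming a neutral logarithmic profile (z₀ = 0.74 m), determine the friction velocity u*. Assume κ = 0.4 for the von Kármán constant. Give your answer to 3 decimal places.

Log law: V(z) = (u*/κ) · ln(z/z₀) ⇒ u* = κ · V / ln(z/z₀)
u* = 0.4 × 9.9 / ln(9.3/0.74) = 0.4 × 9.9 / 2.5311
   = 3.9600 / 2.5311 = 1.5645 m/s

u* ≈ 1.565 m/s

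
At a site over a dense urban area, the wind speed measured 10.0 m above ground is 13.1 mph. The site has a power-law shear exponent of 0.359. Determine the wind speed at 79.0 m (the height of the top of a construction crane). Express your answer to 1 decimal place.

Power-law profile: V₂ = V₁ · (z₂/z₁)^α
V₂ = 13.1 × (79.0/10.0)^0.359 = 13.1 × (7.9000)^0.359
    = 13.1 × 2.1001 = 27.5118 mph

27.5 mph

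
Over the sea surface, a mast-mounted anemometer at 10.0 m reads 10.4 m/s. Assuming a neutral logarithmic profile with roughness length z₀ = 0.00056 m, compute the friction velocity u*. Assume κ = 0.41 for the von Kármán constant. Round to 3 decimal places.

Log law: V(z) = (u*/κ) · ln(z/z₀) ⇒ u* = κ · V / ln(z/z₀)
u* = 0.41 × 10.4 / ln(10.0/0.00056) = 0.41 × 10.4 / 9.7902
   = 4.2640 / 9.7902 = 0.4355 m/s

u* ≈ 0.436 m/s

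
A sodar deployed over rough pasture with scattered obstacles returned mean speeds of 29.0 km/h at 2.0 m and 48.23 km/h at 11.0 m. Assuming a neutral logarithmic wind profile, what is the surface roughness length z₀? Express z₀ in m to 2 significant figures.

z₀ ≈ 0.15 m

Log law: V(z) ∝ ln(z/z₀). With r = V₁/V₂ = 29.0/48.23 = 0.60129,
r · ln(z₂/z₀) = ln(z₁/z₀) ⇒ ln z₀ = (ln z₁ − r·ln z₂)/(1 − r)
ln z₀ = (0.69315 − 0.60129×2.39790) / 0.39871 = -1.8777
z₀ = exp(-1.8777) = 0.1529 m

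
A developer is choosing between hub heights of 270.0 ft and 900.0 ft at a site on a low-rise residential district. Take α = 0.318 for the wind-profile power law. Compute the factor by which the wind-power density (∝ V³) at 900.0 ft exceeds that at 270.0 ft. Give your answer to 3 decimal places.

3.154

Speed ratio: V_B/V_A = (z_B/z_A)^α = (900.0/270.0)^0.318 = (3.3333)^0.318 = 1.46648
Power-density ratio: P_B/P_A = (V_B/V_A)³ = (1.46648)³ = 3.15374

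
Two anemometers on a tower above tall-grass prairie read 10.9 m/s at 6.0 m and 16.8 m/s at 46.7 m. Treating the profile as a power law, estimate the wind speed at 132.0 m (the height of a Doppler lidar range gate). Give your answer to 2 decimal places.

First find α: α = ln(V₂/V₁)/ln(z₂/z₁) = ln(16.8/10.9)/ln(46.7/6.0) = 0.43262/2.05198 = 0.2108
Extrapolate from 46.7 m to 132.0 m: V₃ = 16.8 × (132.0/46.7)^0.2108 = 16.8 × 1.2449 = 20.9145 m/s

20.91 m/s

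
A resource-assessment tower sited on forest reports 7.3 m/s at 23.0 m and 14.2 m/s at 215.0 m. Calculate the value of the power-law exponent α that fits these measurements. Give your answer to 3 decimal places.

α ≈ 0.298

Power law: V₂/V₁ = (z₂/z₁)^α ⇒ α = ln(V₂/V₁) / ln(z₂/z₁)
α = ln(14.2/7.3) / ln(215.0/23.0) = ln(1.9452) / ln(9.3478)
  = 0.66537 / 2.23514 = 0.29768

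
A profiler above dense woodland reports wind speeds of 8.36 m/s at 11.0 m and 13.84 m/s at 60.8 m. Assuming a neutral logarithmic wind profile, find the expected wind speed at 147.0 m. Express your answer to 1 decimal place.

16.7 m/s

Log law: V ∝ ln(z/z₀). From the pair, with r = V₁/V₂ = 0.60405,
ln z₀ = (ln z₁ − r·ln z₂)/(1 − r) = (2.3979 − 0.60405×4.1076)/0.39595 = -0.2103 → z₀ = 0.8103 m
V₃ = V₁ · ln(z₃/z₀)/ln(z₁/z₀) = 8.36 × 5.2008/2.6082 = 16.6697 m/s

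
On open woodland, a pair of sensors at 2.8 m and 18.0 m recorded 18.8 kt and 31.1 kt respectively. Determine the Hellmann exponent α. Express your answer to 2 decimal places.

Power law: V₂/V₁ = (z₂/z₁)^α ⇒ α = ln(V₂/V₁) / ln(z₂/z₁)
α = ln(31.1/18.8) / ln(18.0/2.8) = ln(1.6543) / ln(6.4286)
  = 0.50335 / 1.86075 = 0.27051

α ≈ 0.27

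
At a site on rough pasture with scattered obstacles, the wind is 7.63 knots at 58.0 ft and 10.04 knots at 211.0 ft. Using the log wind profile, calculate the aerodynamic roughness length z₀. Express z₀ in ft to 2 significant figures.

Log law: V(z) ∝ ln(z/z₀). With r = V₁/V₂ = 7.63/10.04 = 0.75996,
r · ln(z₂/z₀) = ln(z₁/z₀) ⇒ ln z₀ = (ln z₁ − r·ln z₂)/(1 − r)
ln z₀ = (4.06044 − 0.75996×5.35186) / 0.24004 = -0.0281
z₀ = exp(-0.0281) = 0.9722 ft

z₀ ≈ 0.97 ft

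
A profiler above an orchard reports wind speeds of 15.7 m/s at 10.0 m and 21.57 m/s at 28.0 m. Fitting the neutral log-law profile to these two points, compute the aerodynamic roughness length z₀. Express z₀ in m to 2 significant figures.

Log law: V(z) ∝ ln(z/z₀). With r = V₁/V₂ = 15.7/21.57 = 0.72786,
r · ln(z₂/z₀) = ln(z₁/z₀) ⇒ ln z₀ = (ln z₁ − r·ln z₂)/(1 − r)
ln z₀ = (2.30259 − 0.72786×3.33220) / 0.27214 = -0.4513
z₀ = exp(-0.4513) = 0.6368 m

z₀ ≈ 0.64 m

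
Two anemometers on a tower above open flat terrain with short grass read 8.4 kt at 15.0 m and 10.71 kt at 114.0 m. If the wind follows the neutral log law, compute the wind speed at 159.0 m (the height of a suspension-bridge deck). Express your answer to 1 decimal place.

11.1 kt

Log law: V ∝ ln(z/z₀). From the pair, with r = V₁/V₂ = 0.78431,
ln z₀ = (ln z₁ − r·ln z₂)/(1 − r) = (2.7081 − 0.78431×4.7362)/0.21569 = -4.6670 → z₀ = 0.009400 m
V₃ = V₁ · ln(z₃/z₀)/ln(z₁/z₀) = 8.4 × 9.7359/7.3751 = 11.0889 kt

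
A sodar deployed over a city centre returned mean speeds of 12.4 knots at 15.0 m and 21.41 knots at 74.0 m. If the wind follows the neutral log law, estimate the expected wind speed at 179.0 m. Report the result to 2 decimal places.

26.40 knots

Log law: V ∝ ln(z/z₀). From the pair, with r = V₁/V₂ = 0.57917,
ln z₀ = (ln z₁ − r·ln z₂)/(1 − r) = (2.7081 − 0.57917×4.3041)/0.42083 = 0.5115 → z₀ = 1.668 m
V₃ = V₁ · ln(z₃/z₀)/ln(z₁/z₀) = 12.4 × 4.6758/2.1965 = 26.3966 knots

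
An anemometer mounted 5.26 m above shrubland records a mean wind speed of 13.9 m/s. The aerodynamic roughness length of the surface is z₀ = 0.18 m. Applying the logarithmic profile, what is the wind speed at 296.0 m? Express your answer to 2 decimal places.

Log law: V(z) ∝ ln(z/z₀), so V₂/V₁ = ln(z₂/z₀) / ln(z₁/z₀).
ln(296.0/0.18) = 7.4052, ln(5.26/0.18) = 3.3749
V₂ = 13.9 × 7.4052/3.3749 = 13.9 × 2.1942 = 30.4989 m/s

30.50 m/s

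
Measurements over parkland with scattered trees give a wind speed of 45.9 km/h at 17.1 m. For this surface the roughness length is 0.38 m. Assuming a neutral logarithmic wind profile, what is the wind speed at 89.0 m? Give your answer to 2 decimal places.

65.79 km/h

Log law: V(z) ∝ ln(z/z₀), so V₂/V₁ = ln(z₂/z₀) / ln(z₁/z₀).
ln(89.0/0.38) = 5.4562, ln(17.1/0.38) = 3.8067
V₂ = 45.9 × 5.4562/3.8067 = 45.9 × 1.4333 = 65.7901 km/h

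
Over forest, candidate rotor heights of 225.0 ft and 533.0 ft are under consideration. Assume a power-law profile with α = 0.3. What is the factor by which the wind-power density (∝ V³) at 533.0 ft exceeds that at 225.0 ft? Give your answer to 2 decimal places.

2.17

Speed ratio: V_B/V_A = (z_B/z_A)^α = (533.0/225.0)^0.3 = (2.3689)^0.3 = 1.29528
Power-density ratio: P_B/P_A = (V_B/V_A)³ = (1.29528)³ = 2.17315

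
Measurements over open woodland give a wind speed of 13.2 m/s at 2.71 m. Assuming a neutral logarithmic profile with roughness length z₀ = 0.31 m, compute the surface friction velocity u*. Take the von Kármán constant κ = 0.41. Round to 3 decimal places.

u* ≈ 2.496 m/s

Log law: V(z) = (u*/κ) · ln(z/z₀) ⇒ u* = κ · V / ln(z/z₀)
u* = 0.41 × 13.2 / ln(2.71/0.31) = 0.41 × 13.2 / 2.1681
   = 5.4120 / 2.1681 = 2.4962 m/s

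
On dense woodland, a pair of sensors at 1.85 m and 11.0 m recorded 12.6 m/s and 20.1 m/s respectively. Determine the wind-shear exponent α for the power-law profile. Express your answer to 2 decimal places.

Power law: V₂/V₁ = (z₂/z₁)^α ⇒ α = ln(V₂/V₁) / ln(z₂/z₁)
α = ln(20.1/12.6) / ln(11.0/1.85) = ln(1.5952) / ln(5.9459)
  = 0.46702 / 1.78271 = 0.26197

α ≈ 0.26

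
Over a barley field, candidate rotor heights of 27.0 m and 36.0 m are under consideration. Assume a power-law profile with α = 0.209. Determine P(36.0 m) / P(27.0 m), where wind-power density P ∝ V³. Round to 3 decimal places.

Speed ratio: V_B/V_A = (z_B/z_A)^α = (36.0/27.0)^0.209 = (1.3333)^0.209 = 1.06197
Power-density ratio: P_B/P_A = (V_B/V_A)³ = (1.06197)³ = 1.19767

1.198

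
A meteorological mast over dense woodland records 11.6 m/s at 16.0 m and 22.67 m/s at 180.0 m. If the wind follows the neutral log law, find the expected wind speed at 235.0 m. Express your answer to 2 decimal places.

Log law: V ∝ ln(z/z₀). From the pair, with r = V₁/V₂ = 0.51169,
ln z₀ = (ln z₁ − r·ln z₂)/(1 − r) = (2.7726 − 0.51169×5.1930)/0.48831 = 0.2363 → z₀ = 1.267 m
V₃ = V₁ · ln(z₃/z₀)/ln(z₁/z₀) = 11.6 × 5.2232/2.5362 = 23.8895 m/s

23.89 m/s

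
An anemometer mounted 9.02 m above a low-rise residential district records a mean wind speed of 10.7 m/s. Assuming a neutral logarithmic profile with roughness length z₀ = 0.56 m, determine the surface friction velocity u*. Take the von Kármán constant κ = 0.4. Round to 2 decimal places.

u* ≈ 1.54 m/s

Log law: V(z) = (u*/κ) · ln(z/z₀) ⇒ u* = κ · V / ln(z/z₀)
u* = 0.4 × 10.7 / ln(9.02/0.56) = 0.4 × 10.7 / 2.7793
   = 4.2800 / 2.7793 = 1.5400 m/s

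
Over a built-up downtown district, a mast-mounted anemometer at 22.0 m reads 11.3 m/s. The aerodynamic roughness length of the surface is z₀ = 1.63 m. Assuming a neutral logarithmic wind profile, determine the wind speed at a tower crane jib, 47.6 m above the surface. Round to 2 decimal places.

Log law: V(z) ∝ ln(z/z₀), so V₂/V₁ = ln(z₂/z₀) / ln(z₁/z₀).
ln(47.6/1.63) = 3.3743, ln(22.0/1.63) = 2.6025
V₂ = 11.3 × 3.3743/2.6025 = 11.3 × 1.2966 = 14.6511 m/s

14.65 m/s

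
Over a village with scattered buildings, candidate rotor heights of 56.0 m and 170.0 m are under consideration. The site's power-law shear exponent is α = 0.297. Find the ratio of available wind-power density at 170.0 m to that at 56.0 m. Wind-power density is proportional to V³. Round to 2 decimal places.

2.69

Speed ratio: V_B/V_A = (z_B/z_A)^α = (170.0/56.0)^0.297 = (3.0357)^0.297 = 1.39069
Power-density ratio: P_B/P_A = (V_B/V_A)³ = (1.39069)³ = 2.68964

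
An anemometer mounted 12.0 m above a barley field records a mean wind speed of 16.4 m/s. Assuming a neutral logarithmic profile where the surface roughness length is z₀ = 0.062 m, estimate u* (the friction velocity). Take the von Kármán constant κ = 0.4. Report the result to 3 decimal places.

u* ≈ 1.246 m/s

Log law: V(z) = (u*/κ) · ln(z/z₀) ⇒ u* = κ · V / ln(z/z₀)
u* = 0.4 × 16.4 / ln(12.0/0.062) = 0.4 × 16.4 / 5.2655
   = 6.5600 / 5.2655 = 1.2458 m/s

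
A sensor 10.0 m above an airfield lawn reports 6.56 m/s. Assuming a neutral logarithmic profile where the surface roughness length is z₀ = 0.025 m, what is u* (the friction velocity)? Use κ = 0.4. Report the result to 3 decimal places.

Log law: V(z) = (u*/κ) · ln(z/z₀) ⇒ u* = κ · V / ln(z/z₀)
u* = 0.4 × 6.56 / ln(10.0/0.025) = 0.4 × 6.56 / 5.9915
   = 2.6240 / 5.9915 = 0.4380 m/s

u* ≈ 0.438 m/s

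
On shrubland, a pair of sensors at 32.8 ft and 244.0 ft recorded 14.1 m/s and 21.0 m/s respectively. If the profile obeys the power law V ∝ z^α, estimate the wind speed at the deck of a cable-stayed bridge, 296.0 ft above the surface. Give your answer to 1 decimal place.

21.8 m/s

First find α: α = ln(V₂/V₁)/ln(z₂/z₁) = ln(21.0/14.1)/ln(244.0/32.8) = 0.39835/2.00674 = 0.1985
Extrapolate from 244.0 ft to 296.0 ft: V₃ = 21.0 × (296.0/244.0)^0.1985 = 21.0 × 1.0391 = 21.8210 m/s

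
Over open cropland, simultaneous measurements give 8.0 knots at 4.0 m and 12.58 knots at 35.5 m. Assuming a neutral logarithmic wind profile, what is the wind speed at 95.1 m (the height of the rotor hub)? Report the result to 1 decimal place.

Log law: V ∝ ln(z/z₀). From the pair, with r = V₁/V₂ = 0.63593,
ln z₀ = (ln z₁ − r·ln z₂)/(1 − r) = (1.3863 − 0.63593×3.5695)/0.36407 = -2.4272 → z₀ = 0.08828 m
V₃ = V₁ · ln(z₃/z₀)/ln(z₁/z₀) = 8.0 × 6.9822/3.8135 = 14.6472 knots

14.6 knots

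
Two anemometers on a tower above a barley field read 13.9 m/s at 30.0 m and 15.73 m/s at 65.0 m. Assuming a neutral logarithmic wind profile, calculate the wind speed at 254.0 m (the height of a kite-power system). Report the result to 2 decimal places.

Log law: V ∝ ln(z/z₀). From the pair, with r = V₁/V₂ = 0.88366,
ln z₀ = (ln z₁ − r·ln z₂)/(1 − r) = (3.4012 − 0.88366×4.1744)/0.11634 = -2.4717 → z₀ = 0.08444 m
V₃ = V₁ · ln(z₃/z₀)/ln(z₁/z₀) = 13.9 × 8.0090/5.8729 = 18.9558 m/s

18.96 m/s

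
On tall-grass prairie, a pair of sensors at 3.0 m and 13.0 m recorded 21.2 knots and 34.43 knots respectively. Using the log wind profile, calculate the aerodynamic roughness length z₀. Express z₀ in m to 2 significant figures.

Log law: V(z) ∝ ln(z/z₀). With r = V₁/V₂ = 21.2/34.43 = 0.61574,
r · ln(z₂/z₀) = ln(z₁/z₀) ⇒ ln z₀ = (ln z₁ − r·ln z₂)/(1 − r)
ln z₀ = (1.09861 − 0.61574×2.56495) / 0.38426 = -1.2511
z₀ = exp(-1.2511) = 0.2862 m

z₀ ≈ 0.29 m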